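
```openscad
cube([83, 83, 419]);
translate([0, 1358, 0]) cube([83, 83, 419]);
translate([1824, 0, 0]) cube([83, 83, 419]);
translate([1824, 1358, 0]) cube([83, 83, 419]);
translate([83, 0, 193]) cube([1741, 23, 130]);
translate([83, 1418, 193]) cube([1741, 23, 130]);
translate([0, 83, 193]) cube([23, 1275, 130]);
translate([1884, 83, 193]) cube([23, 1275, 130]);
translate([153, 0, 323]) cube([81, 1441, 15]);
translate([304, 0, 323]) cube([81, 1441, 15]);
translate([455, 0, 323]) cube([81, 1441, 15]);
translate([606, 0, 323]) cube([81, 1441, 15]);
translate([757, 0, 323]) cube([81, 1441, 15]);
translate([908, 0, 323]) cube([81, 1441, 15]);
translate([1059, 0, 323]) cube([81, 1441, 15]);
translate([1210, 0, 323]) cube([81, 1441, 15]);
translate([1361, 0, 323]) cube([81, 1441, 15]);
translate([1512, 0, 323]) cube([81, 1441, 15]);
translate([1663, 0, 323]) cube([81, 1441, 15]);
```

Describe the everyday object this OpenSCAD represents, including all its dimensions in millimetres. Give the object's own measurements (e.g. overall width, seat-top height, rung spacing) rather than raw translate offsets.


A bed frame 1907 mm long (x) by 1441 mm wide (y). Four 83×83 mm corner posts, 419 mm tall, at the corners of the footprint. Four rails of 23 mm thickness and 130 mm height run between adjacent posts with their undersides at z = 193 mm, their outer faces flush with the outside of the frame (the two x-running rails run between the posts' inner faces; the two y-running rails run between the posts' inner faces). 11 slats, each 81 mm wide (x) and 15 mm thick, lie across the top of the two x-running rails, running the full 1441 mm width of the frame in y; along x they sit between the end posts with a 70 mm gap after the −x posts and between neighbouring slats, leaving 80 mm before the +x posts.


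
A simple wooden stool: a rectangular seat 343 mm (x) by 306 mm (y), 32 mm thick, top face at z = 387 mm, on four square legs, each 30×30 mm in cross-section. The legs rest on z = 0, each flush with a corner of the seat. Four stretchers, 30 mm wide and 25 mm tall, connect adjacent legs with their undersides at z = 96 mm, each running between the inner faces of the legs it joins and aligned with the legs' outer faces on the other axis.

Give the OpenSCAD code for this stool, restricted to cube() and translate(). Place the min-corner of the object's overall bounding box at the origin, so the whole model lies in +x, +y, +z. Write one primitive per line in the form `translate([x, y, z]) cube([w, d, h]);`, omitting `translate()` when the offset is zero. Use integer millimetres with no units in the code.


translate([0, 0, 355]) cube([343, 306, 32]);
cube([30, 30, 355]);
translate([313, 0, 0]) cube([30, 30, 355]);
translate([0, 276, 0]) cube([30, 30, 355]);
translate([313, 276, 0]) cube([30, 30, 355]);
translate([30, 0, 96]) cube([283, 30, 25]);
translate([30, 276, 96]) cube([283, 30, 25]);
translate([0, 30, 96]) cube([30, 246, 25]);
translate([313, 30, 96]) cube([30, 246, 25]);


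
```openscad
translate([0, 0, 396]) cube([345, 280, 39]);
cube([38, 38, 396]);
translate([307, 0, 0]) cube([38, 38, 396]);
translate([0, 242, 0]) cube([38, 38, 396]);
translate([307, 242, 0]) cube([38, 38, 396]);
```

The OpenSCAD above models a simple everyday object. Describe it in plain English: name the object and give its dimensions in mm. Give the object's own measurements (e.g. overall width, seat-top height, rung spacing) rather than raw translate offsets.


A four-legged stool. The seat is a 345×280×39 mm slab whose top surface is at z = 435 mm; four square legs, each 38×38 mm in cross-section, run from the floor (z = 0) to the underside of the seat, each flush with a corner of the seat.


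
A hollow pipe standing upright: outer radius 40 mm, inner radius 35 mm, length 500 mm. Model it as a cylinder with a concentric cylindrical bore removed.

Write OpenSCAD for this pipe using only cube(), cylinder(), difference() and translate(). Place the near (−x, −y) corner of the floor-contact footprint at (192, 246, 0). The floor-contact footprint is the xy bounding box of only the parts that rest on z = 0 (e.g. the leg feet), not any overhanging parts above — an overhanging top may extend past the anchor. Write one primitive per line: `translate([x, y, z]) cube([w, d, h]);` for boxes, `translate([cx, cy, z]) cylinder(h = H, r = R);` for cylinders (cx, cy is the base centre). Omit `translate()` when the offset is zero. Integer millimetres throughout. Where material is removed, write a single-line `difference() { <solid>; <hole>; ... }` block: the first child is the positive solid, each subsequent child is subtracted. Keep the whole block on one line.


difference() { translate([232, 286, 0]) cylinder(h = 500, r = 40); translate([232, 286, 0]) cylinder(h = 500, r = 35); }


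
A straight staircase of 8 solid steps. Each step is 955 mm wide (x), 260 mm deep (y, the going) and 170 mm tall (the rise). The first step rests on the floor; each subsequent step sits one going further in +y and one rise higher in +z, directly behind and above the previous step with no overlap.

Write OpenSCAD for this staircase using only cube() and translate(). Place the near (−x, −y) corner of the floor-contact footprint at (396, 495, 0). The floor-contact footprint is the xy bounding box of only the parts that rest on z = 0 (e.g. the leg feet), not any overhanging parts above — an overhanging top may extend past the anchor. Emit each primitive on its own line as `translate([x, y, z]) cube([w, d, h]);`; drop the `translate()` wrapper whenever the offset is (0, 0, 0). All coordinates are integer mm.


translate([396, 495, 0]) cube([955, 260, 170]);
translate([396, 755, 170]) cube([955, 260, 170]);
translate([396, 1015, 340]) cube([955, 260, 170]);
translate([396, 1275, 510]) cube([955, 260, 170]);
translate([396, 1535, 680]) cube([955, 260, 170]);
translate([396, 1795, 850]) cube([955, 260, 170]);
translate([396, 2055, 1020]) cube([955, 260, 170]);
translate([396, 2315, 1190]) cube([955, 260, 170]);


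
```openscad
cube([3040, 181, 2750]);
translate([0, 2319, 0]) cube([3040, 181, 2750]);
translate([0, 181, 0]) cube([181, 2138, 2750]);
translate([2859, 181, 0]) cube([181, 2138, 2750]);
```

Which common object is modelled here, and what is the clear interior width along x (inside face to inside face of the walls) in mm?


A house (or room) frame. The interior width is 2678 mm.

Four 2750 mm walls enclosing a rectangle with no floor or roof — a room or house frame. Outside width is 3040 mm and wall thickness is 181 mm, so the interior width is 3040 − 2 × 181 = 2678 mm.


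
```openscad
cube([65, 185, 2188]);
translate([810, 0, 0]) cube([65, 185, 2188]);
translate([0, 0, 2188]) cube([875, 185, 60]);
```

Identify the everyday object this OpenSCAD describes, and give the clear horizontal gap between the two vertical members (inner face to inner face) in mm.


A door frame. The clear opening width is 745 mm.

Two 2188 mm tall posts with a header on top — a door frame. The left jamb is 65 mm wide at x = 0; the right jamb starts at x = 810. The clear opening is 810 − 65 = 745 mm.


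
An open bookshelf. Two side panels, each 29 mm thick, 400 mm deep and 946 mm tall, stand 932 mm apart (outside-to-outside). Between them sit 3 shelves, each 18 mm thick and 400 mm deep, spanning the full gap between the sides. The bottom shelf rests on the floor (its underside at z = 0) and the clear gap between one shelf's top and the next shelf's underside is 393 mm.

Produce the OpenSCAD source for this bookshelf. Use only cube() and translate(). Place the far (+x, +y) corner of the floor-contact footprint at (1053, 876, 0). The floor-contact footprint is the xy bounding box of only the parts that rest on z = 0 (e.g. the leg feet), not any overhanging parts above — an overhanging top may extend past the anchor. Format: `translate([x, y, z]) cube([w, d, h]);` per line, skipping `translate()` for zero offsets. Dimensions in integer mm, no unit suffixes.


translate([121, 476, 0]) cube([29, 400, 946]);
translate([1024, 476, 0]) cube([29, 400, 946]);
translate([150, 476, 0]) cube([874, 400, 18]);
translate([150, 476, 411]) cube([874, 400, 18]);
translate([150, 476, 822]) cube([874, 400, 18]);


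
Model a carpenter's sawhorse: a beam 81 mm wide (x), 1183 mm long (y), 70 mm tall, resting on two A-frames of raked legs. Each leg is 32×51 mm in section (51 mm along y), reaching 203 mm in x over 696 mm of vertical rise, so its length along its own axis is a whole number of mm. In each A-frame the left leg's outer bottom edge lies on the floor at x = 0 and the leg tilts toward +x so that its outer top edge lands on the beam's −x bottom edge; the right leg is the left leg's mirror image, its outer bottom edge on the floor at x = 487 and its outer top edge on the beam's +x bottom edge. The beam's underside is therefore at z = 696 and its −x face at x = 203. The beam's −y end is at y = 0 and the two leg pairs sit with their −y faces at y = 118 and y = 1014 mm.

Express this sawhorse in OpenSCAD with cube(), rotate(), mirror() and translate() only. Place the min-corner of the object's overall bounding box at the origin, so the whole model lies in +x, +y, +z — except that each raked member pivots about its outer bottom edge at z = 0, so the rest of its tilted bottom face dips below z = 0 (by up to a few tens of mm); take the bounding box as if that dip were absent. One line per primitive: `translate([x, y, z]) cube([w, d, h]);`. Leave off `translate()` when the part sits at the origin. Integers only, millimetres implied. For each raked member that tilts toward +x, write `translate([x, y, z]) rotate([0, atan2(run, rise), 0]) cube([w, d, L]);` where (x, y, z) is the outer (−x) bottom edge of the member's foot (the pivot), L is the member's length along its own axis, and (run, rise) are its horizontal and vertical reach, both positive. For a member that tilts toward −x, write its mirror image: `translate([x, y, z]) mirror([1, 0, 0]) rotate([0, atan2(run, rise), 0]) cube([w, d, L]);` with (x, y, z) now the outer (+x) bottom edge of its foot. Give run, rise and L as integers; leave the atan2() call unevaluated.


translate([203, 0, 696]) cube([81, 1183, 70]);
translate([0, 118, 0]) rotate([0, atan2(203, 696), 0]) cube([32, 51, 725]);
translate([487, 118, 0]) mirror([1, 0, 0]) rotate([0, atan2(203, 696), 0]) cube([32, 51, 725]);
translate([0, 1014, 0]) rotate([0, atan2(203, 696), 0]) cube([32, 51, 725]);
translate([487, 1014, 0]) mirror([1, 0, 0]) rotate([0, atan2(203, 696), 0]) cube([32, 51, 725]);


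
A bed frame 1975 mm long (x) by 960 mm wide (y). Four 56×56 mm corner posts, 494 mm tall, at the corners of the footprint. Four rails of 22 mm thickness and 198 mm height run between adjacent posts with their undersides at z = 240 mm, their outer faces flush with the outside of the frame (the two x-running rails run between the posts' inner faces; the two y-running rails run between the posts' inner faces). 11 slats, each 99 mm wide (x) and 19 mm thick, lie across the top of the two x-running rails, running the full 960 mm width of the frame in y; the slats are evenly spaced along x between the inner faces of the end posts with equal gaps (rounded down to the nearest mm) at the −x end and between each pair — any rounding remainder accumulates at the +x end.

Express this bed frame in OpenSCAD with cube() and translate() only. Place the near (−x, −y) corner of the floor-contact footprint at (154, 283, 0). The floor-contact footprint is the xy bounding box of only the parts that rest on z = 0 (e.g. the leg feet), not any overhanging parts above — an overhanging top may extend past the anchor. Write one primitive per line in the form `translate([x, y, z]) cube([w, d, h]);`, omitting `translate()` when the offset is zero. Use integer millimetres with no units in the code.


translate([154, 283, 0]) cube([56, 56, 494]);
translate([154, 1187, 0]) cube([56, 56, 494]);
translate([2073, 283, 0]) cube([56, 56, 494]);
translate([2073, 1187, 0]) cube([56, 56, 494]);
translate([210, 283, 240]) cube([1863, 22, 198]);
translate([210, 1221, 240]) cube([1863, 22, 198]);
translate([154, 339, 240]) cube([22, 848, 198]);
translate([2107, 339, 240]) cube([22, 848, 198]);
translate([274, 283, 438]) cube([99, 960, 19]);
translate([437, 283, 438]) cube([99, 960, 19]);
translate([600, 283, 438]) cube([99, 960, 19]);
translate([763, 283, 438]) cube([99, 960, 19]);
translate([926, 283, 438]) cube([99, 960, 19]);
translate([1089, 283, 438]) cube([99, 960, 19]);
translate([1252, 283, 438]) cube([99, 960, 19]);
translate([1415, 283, 438]) cube([99, 960, 19]);
translate([1578, 283, 438]) cube([99, 960, 19]);
translate([1741, 283, 438]) cube([99, 960, 19]);
translate([1904, 283, 438]) cube([99, 960, 19]);


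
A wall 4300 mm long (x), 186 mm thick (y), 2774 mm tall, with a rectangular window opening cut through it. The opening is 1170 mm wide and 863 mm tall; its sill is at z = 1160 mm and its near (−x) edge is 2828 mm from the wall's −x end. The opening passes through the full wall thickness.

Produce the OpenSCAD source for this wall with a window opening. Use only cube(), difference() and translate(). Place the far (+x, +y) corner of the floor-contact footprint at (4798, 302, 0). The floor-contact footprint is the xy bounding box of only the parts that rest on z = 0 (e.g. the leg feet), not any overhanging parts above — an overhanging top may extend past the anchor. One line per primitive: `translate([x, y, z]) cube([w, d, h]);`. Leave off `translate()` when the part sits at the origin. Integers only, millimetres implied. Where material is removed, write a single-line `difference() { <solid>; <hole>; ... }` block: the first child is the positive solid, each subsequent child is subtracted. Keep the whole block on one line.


difference() { translate([498, 116, 0]) cube([4300, 186, 2774]); translate([3326, 116, 1160]) cube([1170, 186, 863]); }


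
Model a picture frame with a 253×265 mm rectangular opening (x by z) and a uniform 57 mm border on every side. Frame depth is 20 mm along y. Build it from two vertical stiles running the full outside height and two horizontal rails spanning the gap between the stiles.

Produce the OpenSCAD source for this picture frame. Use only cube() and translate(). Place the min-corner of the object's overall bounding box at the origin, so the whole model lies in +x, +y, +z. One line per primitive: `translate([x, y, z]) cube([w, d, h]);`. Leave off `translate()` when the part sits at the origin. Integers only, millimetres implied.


cube([57, 20, 379]);
translate([310, 0, 0]) cube([57, 20, 379]);
translate([57, 0, 0]) cube([253, 20, 57]);
translate([57, 0, 322]) cube([253, 20, 57]);


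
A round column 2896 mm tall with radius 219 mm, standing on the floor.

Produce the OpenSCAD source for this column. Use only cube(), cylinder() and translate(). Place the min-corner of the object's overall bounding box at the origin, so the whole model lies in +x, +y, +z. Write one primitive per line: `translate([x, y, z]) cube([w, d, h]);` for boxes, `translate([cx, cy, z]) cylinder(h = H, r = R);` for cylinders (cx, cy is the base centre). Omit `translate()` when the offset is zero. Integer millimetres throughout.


translate([219, 219, 0]) cylinder(h = 2896, r = 219);


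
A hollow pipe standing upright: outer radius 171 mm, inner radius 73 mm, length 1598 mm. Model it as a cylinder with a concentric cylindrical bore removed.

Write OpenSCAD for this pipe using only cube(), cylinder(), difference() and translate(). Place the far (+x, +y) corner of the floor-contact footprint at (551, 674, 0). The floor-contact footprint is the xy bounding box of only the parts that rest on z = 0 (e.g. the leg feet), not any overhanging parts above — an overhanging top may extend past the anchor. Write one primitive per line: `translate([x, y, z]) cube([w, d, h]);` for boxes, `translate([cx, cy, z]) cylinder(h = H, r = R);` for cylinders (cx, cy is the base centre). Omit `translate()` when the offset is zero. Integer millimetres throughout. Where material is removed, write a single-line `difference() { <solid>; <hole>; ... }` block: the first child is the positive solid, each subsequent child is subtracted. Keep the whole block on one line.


difference() { translate([380, 503, 0]) cylinder(h = 1598, r = 171); translate([380, 503, 0]) cylinder(h = 1598, r = 73); }


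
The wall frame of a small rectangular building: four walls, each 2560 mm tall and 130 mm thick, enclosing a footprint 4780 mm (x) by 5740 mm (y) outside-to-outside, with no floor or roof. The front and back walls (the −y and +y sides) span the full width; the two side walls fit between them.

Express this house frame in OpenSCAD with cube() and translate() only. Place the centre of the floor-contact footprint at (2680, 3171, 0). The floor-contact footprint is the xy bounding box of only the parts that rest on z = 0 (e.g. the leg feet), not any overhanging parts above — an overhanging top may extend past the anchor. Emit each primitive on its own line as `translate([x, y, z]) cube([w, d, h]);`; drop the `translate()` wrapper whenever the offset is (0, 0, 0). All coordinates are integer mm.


translate([290, 301, 0]) cube([4780, 130, 2560]);
translate([290, 5911, 0]) cube([4780, 130, 2560]);
translate([290, 431, 0]) cube([130, 5480, 2560]);
translate([4940, 431, 0]) cube([130, 5480, 2560]);


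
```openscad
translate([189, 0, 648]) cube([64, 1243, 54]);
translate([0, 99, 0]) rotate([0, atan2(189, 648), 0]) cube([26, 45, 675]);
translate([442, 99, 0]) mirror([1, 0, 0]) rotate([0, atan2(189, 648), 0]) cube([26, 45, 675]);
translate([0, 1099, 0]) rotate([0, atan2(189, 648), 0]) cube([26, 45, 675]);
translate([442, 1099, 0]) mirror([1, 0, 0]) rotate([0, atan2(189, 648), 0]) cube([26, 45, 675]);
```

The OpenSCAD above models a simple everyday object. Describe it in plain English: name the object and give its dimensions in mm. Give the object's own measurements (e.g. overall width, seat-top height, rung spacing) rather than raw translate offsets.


A sawhorse. A 64×1243×54 mm beam (x, y, z) sits on two A-frame leg pairs. Each pair is two raked legs of 26×45 mm section (45 mm along y) splaying symmetrically in x. Each leg rises 648 mm vertically over 189 mm of horizontal reach and is 675 mm long along its own axis. Every leg's outer bottom edge rests on the floor and its outer top edge meets a bottom edge of the beam — the left legs (tilting toward +x) meet the beam's −x bottom edge, the right legs (their mirror images, tilting toward −x) meet its +x bottom edge — so the leg tops tuck under the beam, the beam's underside is 648 mm above the floor, and the feet are 442 mm apart outside-to-outside with the beam centred between them. The two leg pairs are set in 99 mm from either end of the beam.


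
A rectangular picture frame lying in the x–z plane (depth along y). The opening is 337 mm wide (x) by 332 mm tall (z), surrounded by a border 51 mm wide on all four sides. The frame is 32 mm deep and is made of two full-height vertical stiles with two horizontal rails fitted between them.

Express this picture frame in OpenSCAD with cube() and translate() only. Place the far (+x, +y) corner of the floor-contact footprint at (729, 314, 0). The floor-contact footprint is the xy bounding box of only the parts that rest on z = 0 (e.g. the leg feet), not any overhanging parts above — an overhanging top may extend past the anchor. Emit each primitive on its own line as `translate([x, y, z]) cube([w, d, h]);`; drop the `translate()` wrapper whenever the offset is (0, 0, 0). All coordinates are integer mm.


translate([290, 282, 0]) cube([51, 32, 434]);
translate([678, 282, 0]) cube([51, 32, 434]);
translate([341, 282, 0]) cube([337, 32, 51]);
translate([341, 282, 383]) cube([337, 32, 51]);


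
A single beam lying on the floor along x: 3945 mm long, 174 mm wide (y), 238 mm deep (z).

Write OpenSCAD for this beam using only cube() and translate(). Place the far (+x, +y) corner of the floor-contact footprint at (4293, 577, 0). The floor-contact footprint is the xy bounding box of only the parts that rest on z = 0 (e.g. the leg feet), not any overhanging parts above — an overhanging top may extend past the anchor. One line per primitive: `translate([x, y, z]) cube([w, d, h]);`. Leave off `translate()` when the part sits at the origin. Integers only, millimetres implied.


translate([348, 403, 0]) cube([3945, 174, 238]);


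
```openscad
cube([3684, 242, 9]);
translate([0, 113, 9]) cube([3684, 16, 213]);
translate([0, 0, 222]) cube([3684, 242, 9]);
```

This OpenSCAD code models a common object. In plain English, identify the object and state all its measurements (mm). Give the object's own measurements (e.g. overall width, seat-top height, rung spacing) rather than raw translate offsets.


An I-beam lying along x, 3684 mm long. Overall section height 231 mm. Two flanges 242 mm wide (y) and 9 mm thick, one on the floor and one at the top; a web 16 mm thick runs between them, centred on the flange width.


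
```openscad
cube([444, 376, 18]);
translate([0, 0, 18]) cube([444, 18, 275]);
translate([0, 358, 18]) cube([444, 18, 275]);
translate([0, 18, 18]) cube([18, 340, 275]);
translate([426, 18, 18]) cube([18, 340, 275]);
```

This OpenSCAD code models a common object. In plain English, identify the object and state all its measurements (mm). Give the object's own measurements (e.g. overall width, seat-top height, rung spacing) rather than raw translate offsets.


An open-topped rectangular box: outside dimensions 444×376×293 mm, with a uniform wall and base thickness of 18 mm. The base is a full 444×376 slab on the floor; four walls sit on top of the base. The front and back walls (the −y and +y sides) span the full width; the two side walls fit between them.


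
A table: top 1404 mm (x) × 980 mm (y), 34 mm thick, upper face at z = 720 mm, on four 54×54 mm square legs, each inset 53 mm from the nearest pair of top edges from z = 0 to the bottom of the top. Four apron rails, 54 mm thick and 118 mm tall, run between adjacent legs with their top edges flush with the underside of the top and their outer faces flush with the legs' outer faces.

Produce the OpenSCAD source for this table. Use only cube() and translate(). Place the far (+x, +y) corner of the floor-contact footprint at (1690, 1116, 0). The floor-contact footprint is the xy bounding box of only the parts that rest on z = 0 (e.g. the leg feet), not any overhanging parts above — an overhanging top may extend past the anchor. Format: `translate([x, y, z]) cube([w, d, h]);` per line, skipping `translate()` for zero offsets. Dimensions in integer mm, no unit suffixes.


// leg_h = 720 - 34 = 686
// apron z = 686 - 118 = 568
translate([339, 189, 686]) cube([1404, 980, 34]);
translate([392, 242, 0]) cube([54, 54, 686]);
translate([1636, 242, 0]) cube([54, 54, 686]);
translate([392, 1062, 0]) cube([54, 54, 686]);
translate([1636, 1062, 0]) cube([54, 54, 686]);
translate([446, 242, 568]) cube([1190, 54, 118]);
translate([446, 1062, 568]) cube([1190, 54, 118]);
translate([392, 296, 568]) cube([54, 766, 118]);
translate([1636, 296, 568]) cube([54, 766, 118]);


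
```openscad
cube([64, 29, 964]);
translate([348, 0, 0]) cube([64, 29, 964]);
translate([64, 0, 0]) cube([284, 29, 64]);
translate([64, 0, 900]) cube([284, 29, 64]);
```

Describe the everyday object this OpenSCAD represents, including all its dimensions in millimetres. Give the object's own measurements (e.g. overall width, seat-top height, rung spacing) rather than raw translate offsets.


A rectangular picture frame lying in the x–z plane (depth along y). The opening is 284 mm wide (x) by 836 mm tall (z), surrounded by a border 64 mm wide on all four sides. The frame is 29 mm deep and is made of two full-height vertical stiles with two horizontal rails fitted between them.


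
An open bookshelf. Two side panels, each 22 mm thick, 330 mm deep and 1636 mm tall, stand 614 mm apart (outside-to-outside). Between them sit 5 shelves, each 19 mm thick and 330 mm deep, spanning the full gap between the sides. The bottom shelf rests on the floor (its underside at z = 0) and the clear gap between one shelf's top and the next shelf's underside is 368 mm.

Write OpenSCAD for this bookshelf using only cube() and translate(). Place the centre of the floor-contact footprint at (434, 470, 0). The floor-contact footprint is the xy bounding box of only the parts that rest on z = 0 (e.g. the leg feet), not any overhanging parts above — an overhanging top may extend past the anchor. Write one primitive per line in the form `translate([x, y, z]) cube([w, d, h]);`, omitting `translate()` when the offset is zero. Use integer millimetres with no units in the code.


translate([127, 305, 0]) cube([22, 330, 1636]);
translate([719, 305, 0]) cube([22, 330, 1636]);
translate([149, 305, 0]) cube([570, 330, 19]);
translate([149, 305, 387]) cube([570, 330, 19]);
translate([149, 305, 774]) cube([570, 330, 19]);
translate([149, 305, 1161]) cube([570, 330, 19]);
translate([149, 305, 1548]) cube([570, 330, 19]);


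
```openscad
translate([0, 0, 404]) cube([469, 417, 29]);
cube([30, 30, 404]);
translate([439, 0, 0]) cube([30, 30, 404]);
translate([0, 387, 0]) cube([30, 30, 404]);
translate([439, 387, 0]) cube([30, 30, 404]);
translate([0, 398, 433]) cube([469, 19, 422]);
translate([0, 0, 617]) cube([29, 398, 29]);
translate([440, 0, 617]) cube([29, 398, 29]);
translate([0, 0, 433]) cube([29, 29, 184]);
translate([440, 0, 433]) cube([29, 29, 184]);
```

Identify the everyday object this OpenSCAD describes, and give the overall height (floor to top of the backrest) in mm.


A chair. The overall height is 855 mm.

A slab on four corner posts with a tall panel at the back — a chair. The seat slab sits at z = 404 with thickness 29, and the 422 mm backrest starts at the seat top, so the overall height is 404 + 29 + 422 = 855 mm.


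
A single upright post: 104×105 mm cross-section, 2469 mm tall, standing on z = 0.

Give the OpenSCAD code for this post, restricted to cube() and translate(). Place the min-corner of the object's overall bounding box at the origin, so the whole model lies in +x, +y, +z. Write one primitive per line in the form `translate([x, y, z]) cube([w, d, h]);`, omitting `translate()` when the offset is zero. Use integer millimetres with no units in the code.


cube([104, 105, 2469]);


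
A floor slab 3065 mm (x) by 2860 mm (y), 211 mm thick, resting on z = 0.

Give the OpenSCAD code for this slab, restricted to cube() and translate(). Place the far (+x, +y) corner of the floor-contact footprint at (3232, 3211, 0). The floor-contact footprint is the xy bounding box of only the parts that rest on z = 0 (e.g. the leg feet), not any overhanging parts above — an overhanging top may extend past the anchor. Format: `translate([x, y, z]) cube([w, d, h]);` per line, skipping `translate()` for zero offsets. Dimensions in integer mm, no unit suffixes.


translate([167, 351, 0]) cube([3065, 2860, 211]);


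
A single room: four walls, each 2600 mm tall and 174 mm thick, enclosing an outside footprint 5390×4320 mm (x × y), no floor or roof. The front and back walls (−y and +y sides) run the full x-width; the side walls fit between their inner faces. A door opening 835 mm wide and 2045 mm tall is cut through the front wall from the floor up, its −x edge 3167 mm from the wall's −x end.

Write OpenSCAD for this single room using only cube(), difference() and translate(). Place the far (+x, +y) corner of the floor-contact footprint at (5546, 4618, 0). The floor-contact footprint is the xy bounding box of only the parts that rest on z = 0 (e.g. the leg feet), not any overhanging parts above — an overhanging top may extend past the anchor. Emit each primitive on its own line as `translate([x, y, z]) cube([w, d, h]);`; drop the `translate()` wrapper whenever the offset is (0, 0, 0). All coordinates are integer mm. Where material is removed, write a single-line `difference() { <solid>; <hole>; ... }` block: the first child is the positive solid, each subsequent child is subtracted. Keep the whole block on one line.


difference() { translate([156, 298, 0]) cube([5390, 174, 2600]); translate([3323, 298, 0]) cube([835, 174, 2045]); }
translate([156, 4444, 0]) cube([5390, 174, 2600]);
translate([156, 472, 0]) cube([174, 3972, 2600]);
translate([5372, 472, 0]) cube([174, 3972, 2600]);


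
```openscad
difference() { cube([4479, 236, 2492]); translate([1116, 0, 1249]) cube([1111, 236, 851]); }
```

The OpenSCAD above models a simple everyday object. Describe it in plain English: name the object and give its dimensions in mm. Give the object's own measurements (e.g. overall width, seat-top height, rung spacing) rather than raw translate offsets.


A wall 4479 mm long (x), 236 mm thick (y), 2492 mm tall, with a rectangular window opening cut through it. The opening is 1111 mm wide and 851 mm tall; its sill is at z = 1249 mm and its near (−x) edge is 1116 mm from the wall's −x end. The opening passes through the full wall thickness.


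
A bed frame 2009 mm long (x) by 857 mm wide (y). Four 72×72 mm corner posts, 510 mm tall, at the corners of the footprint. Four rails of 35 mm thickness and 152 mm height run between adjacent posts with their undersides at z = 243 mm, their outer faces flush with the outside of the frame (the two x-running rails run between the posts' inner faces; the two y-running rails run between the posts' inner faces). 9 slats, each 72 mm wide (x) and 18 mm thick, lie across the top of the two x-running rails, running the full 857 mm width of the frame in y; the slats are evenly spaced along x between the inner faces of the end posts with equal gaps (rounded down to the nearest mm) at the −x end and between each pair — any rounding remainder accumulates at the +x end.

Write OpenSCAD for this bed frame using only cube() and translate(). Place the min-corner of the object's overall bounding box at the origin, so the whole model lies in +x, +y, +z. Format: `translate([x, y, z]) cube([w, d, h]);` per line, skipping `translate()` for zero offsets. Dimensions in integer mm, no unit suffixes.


cube([72, 72, 510]);
translate([0, 785, 0]) cube([72, 72, 510]);
translate([1937, 0, 0]) cube([72, 72, 510]);
translate([1937, 785, 0]) cube([72, 72, 510]);
translate([72, 0, 243]) cube([1865, 35, 152]);
translate([72, 822, 243]) cube([1865, 35, 152]);
translate([0, 72, 243]) cube([35, 713, 152]);
translate([1974, 72, 243]) cube([35, 713, 152]);
translate([193, 0, 395]) cube([72, 857, 18]);
translate([386, 0, 395]) cube([72, 857, 18]);
translate([579, 0, 395]) cube([72, 857, 18]);
translate([772, 0, 395]) cube([72, 857, 18]);
translate([965, 0, 395]) cube([72, 857, 18]);
translate([1158, 0, 395]) cube([72, 857, 18]);
translate([1351, 0, 395]) cube([72, 857, 18]);
translate([1544, 0, 395]) cube([72, 857, 18]);
translate([1737, 0, 395]) cube([72, 857, 18]);


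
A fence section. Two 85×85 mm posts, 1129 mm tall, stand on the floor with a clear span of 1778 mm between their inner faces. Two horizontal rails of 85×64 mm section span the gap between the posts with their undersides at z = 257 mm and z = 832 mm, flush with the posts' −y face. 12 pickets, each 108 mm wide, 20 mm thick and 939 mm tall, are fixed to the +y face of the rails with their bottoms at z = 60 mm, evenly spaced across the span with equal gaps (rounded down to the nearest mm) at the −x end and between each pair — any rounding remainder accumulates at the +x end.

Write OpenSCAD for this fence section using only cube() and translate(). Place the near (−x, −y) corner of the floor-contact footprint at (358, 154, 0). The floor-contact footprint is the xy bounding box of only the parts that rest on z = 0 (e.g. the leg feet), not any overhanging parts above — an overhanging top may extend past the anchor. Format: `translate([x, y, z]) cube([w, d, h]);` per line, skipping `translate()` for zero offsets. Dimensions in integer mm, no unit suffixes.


translate([358, 154, 0]) cube([85, 85, 1129]);
translate([2221, 154, 0]) cube([85, 85, 1129]);
translate([443, 154, 257]) cube([1778, 85, 64]);
translate([443, 154, 832]) cube([1778, 85, 64]);
translate([480, 239, 60]) cube([108, 20, 939]);
translate([625, 239, 60]) cube([108, 20, 939]);
translate([770, 239, 60]) cube([108, 20, 939]);
translate([915, 239, 60]) cube([108, 20, 939]);
translate([1060, 239, 60]) cube([108, 20, 939]);
translate([1205, 239, 60]) cube([108, 20, 939]);
translate([1350, 239, 60]) cube([108, 20, 939]);
translate([1495, 239, 60]) cube([108, 20, 939]);
translate([1640, 239, 60]) cube([108, 20, 939]);
translate([1785, 239, 60]) cube([108, 20, 939]);
translate([1930, 239, 60]) cube([108, 20, 939]);
translate([2075, 239, 60]) cube([108, 20, 939]);


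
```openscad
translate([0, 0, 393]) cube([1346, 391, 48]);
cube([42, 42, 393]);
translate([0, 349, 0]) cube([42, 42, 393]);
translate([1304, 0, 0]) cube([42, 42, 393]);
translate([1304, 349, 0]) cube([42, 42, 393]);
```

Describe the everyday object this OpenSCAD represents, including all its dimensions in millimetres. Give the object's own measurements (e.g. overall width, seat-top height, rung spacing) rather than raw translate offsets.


A long wooden bench with a 1346 mm (x) × 391 mm (y) seat, 48 mm thick, its top surface 441 mm above the floor. Four 42 mm square legs at the seat corners, flush with the edges, run from z = 0 to the seat underside.


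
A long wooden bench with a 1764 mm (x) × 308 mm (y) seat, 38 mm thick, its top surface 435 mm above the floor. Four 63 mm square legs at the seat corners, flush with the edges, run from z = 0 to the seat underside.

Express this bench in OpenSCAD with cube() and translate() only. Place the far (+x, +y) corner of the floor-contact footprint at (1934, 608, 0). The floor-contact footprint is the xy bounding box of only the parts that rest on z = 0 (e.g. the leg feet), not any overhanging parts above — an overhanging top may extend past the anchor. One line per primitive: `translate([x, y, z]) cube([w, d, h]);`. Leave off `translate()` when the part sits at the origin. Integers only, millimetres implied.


translate([170, 300, 397]) cube([1764, 308, 38]);
translate([170, 300, 0]) cube([63, 63, 397]);
translate([170, 545, 0]) cube([63, 63, 397]);
translate([1871, 300, 0]) cube([63, 63, 397]);
translate([1871, 545, 0]) cube([63, 63, 397]);


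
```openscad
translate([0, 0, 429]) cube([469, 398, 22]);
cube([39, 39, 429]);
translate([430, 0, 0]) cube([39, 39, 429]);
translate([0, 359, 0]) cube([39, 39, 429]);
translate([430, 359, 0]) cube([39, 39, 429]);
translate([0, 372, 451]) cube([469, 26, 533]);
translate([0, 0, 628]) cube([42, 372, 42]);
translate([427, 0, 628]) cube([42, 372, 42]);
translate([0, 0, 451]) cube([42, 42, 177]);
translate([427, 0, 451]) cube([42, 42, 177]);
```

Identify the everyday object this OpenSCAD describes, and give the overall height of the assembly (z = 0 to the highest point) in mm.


A chair. The overall height is 984 mm.

A slab on four corner posts with a tall panel at the back — a chair. The seat slab sits at z = 429 with thickness 22, and the 533 mm backrest starts at the seat top, so the overall height is 429 + 22 + 533 = 984 mm.


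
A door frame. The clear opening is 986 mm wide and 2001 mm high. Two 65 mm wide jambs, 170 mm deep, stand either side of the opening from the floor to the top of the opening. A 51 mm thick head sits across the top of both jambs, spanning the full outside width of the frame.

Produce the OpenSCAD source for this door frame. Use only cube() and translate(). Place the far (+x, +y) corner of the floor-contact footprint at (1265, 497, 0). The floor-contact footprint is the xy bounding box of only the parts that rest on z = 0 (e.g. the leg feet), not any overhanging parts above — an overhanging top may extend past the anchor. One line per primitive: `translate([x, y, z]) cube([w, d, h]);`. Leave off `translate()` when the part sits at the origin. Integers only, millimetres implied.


translate([149, 327, 0]) cube([65, 170, 2001]);
translate([1200, 327, 0]) cube([65, 170, 2001]);
translate([149, 327, 2001]) cube([1116, 170, 51]);


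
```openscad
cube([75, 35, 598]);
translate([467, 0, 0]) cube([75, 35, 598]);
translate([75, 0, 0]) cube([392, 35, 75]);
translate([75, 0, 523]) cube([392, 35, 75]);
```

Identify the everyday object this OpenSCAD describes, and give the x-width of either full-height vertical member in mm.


A picture frame. The border width is 75 mm.

Four thin pieces enclosing a rectangular opening — a picture frame. The two full-height stiles are 598 mm tall; the top rail sits at z = 523 and is 75 mm tall, so the border above the opening is 598 − 523 = 75 mm, matching the stile x-width.


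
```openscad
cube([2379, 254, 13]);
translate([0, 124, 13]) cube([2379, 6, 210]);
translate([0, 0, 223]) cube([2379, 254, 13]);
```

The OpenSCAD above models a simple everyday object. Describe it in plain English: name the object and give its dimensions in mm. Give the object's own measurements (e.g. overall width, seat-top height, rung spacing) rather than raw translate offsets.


An I-beam lying along x, 2379 mm long. Overall section height 236 mm. Two flanges 254 mm wide (y) and 13 mm thick, one on the floor and one at the top; a web 6 mm thick runs between them, centred on the flange width.


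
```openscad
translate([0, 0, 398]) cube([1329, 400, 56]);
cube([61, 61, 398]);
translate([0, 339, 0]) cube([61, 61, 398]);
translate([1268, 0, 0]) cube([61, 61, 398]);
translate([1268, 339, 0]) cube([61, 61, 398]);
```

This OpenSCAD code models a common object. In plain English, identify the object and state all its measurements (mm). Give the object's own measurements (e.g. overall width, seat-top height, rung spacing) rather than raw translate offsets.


A bench: a 1329×400 mm seat slab, 56 mm thick, top at z = 454 mm, on four 61×61 mm square legs flush with the seat corners and standing on z = 0.


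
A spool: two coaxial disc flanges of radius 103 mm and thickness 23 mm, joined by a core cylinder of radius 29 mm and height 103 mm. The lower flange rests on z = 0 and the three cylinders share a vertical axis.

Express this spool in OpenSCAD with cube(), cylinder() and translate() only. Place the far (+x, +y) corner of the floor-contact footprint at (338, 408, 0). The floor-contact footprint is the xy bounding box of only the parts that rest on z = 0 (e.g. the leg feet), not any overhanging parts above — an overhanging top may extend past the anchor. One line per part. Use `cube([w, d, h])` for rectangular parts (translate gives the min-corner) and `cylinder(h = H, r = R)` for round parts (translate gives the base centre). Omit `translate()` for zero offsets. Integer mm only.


translate([235, 305, 0]) cylinder(h = 23, r = 103);
translate([235, 305, 23]) cylinder(h = 103, r = 29);
translate([235, 305, 126]) cylinder(h = 23, r = 103);


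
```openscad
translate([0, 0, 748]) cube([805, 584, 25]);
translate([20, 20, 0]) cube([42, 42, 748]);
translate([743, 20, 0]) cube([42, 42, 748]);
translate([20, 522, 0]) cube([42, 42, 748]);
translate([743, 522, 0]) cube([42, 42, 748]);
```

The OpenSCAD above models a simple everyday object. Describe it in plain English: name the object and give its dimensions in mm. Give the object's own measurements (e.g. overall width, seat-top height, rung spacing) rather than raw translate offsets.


A table: top 805 mm (x) × 584 mm (y), 25 mm thick, upper face at z = 773 mm, on four 42×42 mm square legs, each inset 20 mm from the nearest pair of top edges from z = 0 to the bottom of the top.


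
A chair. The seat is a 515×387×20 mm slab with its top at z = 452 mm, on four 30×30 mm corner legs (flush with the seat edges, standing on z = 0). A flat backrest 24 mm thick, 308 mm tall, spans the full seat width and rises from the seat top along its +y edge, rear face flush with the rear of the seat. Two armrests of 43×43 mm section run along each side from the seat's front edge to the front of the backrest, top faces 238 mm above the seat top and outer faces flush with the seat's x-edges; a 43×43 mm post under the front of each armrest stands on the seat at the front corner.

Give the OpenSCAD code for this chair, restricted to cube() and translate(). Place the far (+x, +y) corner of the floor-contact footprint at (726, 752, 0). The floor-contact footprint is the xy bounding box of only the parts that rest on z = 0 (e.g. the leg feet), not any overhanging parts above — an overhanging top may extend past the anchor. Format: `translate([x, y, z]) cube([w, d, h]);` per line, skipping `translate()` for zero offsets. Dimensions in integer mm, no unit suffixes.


translate([211, 365, 432]) cube([515, 387, 20]);
translate([211, 365, 0]) cube([30, 30, 432]);
translate([696, 365, 0]) cube([30, 30, 432]);
translate([211, 722, 0]) cube([30, 30, 432]);
translate([696, 722, 0]) cube([30, 30, 432]);
translate([211, 728, 452]) cube([515, 24, 308]);
translate([211, 365, 647]) cube([43, 363, 43]);
translate([683, 365, 647]) cube([43, 363, 43]);
translate([211, 365, 452]) cube([43, 43, 195]);
translate([683, 365, 452]) cube([43, 43, 195]);
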